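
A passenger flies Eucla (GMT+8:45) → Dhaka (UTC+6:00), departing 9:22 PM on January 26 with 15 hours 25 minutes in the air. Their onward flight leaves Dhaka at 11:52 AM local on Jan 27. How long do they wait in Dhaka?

1 hour 50 minutes

Convert departure to UTC: 9:22 PM − 8:45 = 12:37 PM UTC on Jan 26.
Add 15 hours and 25 minutes flight time → 4:02 AM UTC (Jan 27).
Dhaka is UTC+6:00, so local arrival = 4:02 AM + 6:00 = 10:02 AM on Jan 27.
Layover = 11:52 AM − 10:02 AM = 1 hour 50 minutes.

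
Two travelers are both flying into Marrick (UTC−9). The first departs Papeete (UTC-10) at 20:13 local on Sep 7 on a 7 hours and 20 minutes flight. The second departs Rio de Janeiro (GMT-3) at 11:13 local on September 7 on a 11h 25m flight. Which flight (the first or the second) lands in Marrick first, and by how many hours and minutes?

the second, by 11 hours 55 minutes

Flight 1 in UTC: 20:13 + 10:00 = 06:13 on Sep 8.
+7 hours and 20 minutes → arrive 13:33 UTC on Sep 8.
Flight 2 in UTC: 11:13 + 3:00 = 14:13 on Sep 7.
+11 hours and 25 minutes → arrive 01:38 UTC on Sep 8.
Flight 2 lands earlier by 11 hours 55 minutes.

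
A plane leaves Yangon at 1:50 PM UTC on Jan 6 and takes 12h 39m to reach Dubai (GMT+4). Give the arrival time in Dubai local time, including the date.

6:29 AM on January 7

Departure is given in UTC: 1:50 PM on Jan 6.
Add 12 hours 39 minutes → 2:29 AM UTC (Jan 7).
Dubai is UTC+4:00: 2:29 AM + 4:00 = 6:29 AM on Jan 7.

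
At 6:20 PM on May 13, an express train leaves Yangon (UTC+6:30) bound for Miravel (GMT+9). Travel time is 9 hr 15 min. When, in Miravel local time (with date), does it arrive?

6:05 AM on May 14

Convert departure to UTC: 6:20 PM − 6:30 = 11:50 AM UTC on May 13.
Add 9 hours and 15 minutes travel time → 9:05 PM UTC.
Miravel is UTC+9:00, so local arrival = 9:05 PM + 9:00 = 6:05 AM on May 14.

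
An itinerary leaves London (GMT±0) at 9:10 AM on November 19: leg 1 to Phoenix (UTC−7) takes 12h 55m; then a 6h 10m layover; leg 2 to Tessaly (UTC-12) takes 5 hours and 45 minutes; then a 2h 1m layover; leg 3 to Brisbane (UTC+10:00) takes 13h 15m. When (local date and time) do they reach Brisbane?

London is at UTC+0, so departure is already 9:10 AM UTC on Nov 19.
Add 12 hours and 55 minutes leg 1 → 10:05 PM UTC.
Add 6 hours and 10 minutes layover in Phoenix → 4:15 AM UTC (Nov 20).
Add 5 hours and 45 minutes leg 2 → 10:00 AM UTC.
Add 2 hours and 1 minute layover in Tessaly → 12:01 PM UTC.
Add 13 hours and 15 minutes leg 3 → 1:16 AM UTC (Nov 21).
Brisbane is UTC+10:00, so local arrival = 1:16 AM + 10:00 = 11:16 AM on Nov 21.

11:16 AM on Nov 21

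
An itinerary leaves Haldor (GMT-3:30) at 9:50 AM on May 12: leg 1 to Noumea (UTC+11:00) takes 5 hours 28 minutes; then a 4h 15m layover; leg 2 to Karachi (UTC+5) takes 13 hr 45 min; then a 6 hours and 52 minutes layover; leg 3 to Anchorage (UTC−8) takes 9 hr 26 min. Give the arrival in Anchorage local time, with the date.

9:06 PM on May 13

Convert departure to UTC: 9:50 AM + 3:30 = 1:20 PM UTC on May 12.
Add 5 hours 28 minutes leg 1 → 6:48 PM UTC.
Add 4 hours and 15 minutes layover in Noumea → 11:03 PM UTC.
Add 13 hours 45 minutes leg 2 → 12:48 PM UTC (May 13).
Add 6 hours 52 minutes layover in Karachi → 7:40 PM UTC.
Add 9 hours and 26 minutes leg 3 → 5:06 AM UTC (May 14).
Anchorage is UTC−8:00, so local arrival = 5:06 AM − 8:00 = 9:06 PM on May 13.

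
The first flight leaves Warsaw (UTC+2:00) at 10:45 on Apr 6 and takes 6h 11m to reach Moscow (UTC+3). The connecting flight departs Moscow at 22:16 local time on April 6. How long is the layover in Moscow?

Convert departure to UTC: 10:45 − 2:00 = 08:45 UTC on Apr 6.
Add 6 hours and 11 minutes flight time → 14:56 UTC.
Moscow is UTC+3:00, so local arrival = 14:56 + 3:00 = 17:56 on Apr 6.
Layover = 22:16 − 17:56 = 4 hours 20 minutes.

4 hours 20 minutes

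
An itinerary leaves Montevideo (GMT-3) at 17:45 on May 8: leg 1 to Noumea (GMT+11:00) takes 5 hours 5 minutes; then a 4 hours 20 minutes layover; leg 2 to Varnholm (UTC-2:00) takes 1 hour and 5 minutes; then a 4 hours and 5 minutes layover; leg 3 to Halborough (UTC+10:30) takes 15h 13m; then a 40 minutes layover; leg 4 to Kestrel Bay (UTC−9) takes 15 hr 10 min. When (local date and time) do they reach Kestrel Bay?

09:23 on May 10

Convert departure to UTC: 17:45 + 3:00 = 20:45 UTC on May 8.
Add 5 hours and 5 minutes leg 1 → 01:50 UTC (May 9).
Add 4 hours 20 minutes layover in Noumea → 06:10 UTC.
Add 1 hour 5 minutes leg 2 → 07:15 UTC.
Add 4 hours 5 minutes layover in Varnholm → 11:20 UTC.
Add 15 hours and 13 minutes leg 3 → 02:33 UTC (May 10).
Add 40 minutes layover in Halborough → 03:13 UTC.
Add 15 hours 10 minutes leg 4 → 18:23 UTC.
Kestrel Bay is UTC−9:00, so local arrival = 18:23 − 9:00 = 09:23 on May 10.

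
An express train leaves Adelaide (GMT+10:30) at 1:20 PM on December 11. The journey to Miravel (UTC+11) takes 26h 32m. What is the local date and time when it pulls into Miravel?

4:22 PM on December 12

Convert departure to UTC: 1:20 PM − 10:30 = 2:50 AM UTC on Dec 11.
Add 26 hours 32 minutes travel time → 5:22 AM UTC (Dec 12).
Miravel is UTC+11:00, so local arrival = 5:22 AM + 11:00 = 4:22 PM on Dec 12.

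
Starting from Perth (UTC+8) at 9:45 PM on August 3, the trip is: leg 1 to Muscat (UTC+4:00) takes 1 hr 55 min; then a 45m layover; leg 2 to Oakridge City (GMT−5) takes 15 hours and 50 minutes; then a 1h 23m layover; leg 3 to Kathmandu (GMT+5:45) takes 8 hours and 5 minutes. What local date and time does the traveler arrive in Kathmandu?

11:28 PM on August 4

Convert departure to UTC: 9:45 PM − 8:00 = 1:45 PM UTC on Aug 3.
Add 1 hour and 55 minutes leg 1 → 3:40 PM UTC.
Add 45 minutes layover in Muscat → 4:25 PM UTC.
Add 15 hours and 50 minutes leg 2 → 8:15 AM UTC (Aug 4).
Add 1 hour 23 minutes layover in Oakridge City → 9:38 AM UTC.
Add 8 hours and 5 minutes leg 3 → 5:43 PM UTC.
Kathmandu is UTC+5:45, so local arrival = 5:43 PM + 5:45 = 11:28 PM on Aug 4.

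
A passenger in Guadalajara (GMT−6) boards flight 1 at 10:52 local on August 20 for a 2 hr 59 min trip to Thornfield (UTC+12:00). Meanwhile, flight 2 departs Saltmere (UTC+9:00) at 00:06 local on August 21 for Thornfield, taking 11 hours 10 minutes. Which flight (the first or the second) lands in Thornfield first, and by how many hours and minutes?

Flight 1 in UTC: 10:52 + 6:00 = 16:52 on Aug 20.
+2 hours and 59 minutes → arrive 19:51 UTC on Aug 20.
Flight 2 in UTC: 00:06 − 9:00 = 15:06 on Aug 20.
+11 hours 10 minutes → arrive 02:16 UTC on Aug 21.
Flight 1 lands earlier by 6 hours 25 minutes.

the first, by 6 hours 25 minutes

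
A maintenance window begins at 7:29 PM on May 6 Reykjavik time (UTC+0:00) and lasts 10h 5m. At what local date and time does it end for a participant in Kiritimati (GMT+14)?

Kiritimati is 14:00 ahead of Reykjavik.
After 10 hours 5 minutes it is 5:34 AM (May 7) in Reykjavik.
Shift by the zone difference: 5:34 AM + 14:00 = 7:34 PM on May 7 in Kiritimati.

7:34 PM on May 7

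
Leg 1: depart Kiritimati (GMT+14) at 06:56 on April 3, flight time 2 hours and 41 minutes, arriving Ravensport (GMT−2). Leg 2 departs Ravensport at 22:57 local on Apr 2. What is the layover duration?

5 hours 20 minutes

Convert departure to UTC: 06:56 − 14:00 = 16:56 UTC on Apr 2.
Add 2 hours and 41 minutes flight time → 19:37 UTC.
Ravensport is UTC−2:00, so local arrival = 19:37 − 2:00 = 17:37 on Apr 2.
Layover = 22:57 − 17:37 = 5 hours 20 minutes.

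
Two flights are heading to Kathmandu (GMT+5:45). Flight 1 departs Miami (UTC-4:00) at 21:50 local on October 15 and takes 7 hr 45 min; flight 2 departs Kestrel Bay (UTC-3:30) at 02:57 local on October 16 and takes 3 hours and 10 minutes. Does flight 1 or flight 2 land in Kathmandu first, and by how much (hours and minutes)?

the first, by 2 minutes

Flight 1 in UTC: 21:50 + 4:00 = 01:50 on Oct 16.
+7 hours and 45 minutes → arrive 09:35 UTC on Oct 16.
Flight 2 in UTC: 02:57 + 3:30 = 06:27 on Oct 16.
+3 hours and 10 minutes → arrive 09:37 UTC on Oct 16.
Flight 1 lands earlier by 2 minutes.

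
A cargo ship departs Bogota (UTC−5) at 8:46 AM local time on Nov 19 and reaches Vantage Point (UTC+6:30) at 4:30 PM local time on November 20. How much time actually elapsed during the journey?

20 hours 14 minutes

Vantage Point is 11:30 ahead of Bogota.
Clock-face elapsed time (ignoring zones) is 31 hours 44 minutes.
Actual elapsed = 31 hours 44 minutes − 11:30 = 20 hours 14 minutes.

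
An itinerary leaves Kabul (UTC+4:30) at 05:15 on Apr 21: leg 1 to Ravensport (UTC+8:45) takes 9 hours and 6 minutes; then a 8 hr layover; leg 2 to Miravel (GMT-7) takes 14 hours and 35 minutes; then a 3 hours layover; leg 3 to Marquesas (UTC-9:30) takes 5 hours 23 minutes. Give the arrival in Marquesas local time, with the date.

Convert departure to UTC: 05:15 − 4:30 = 00:45 UTC on Apr 21.
Add 9 hours and 6 minutes leg 1 → 09:51 UTC.
Add 8 hours layover in Ravensport → 17:51 UTC.
Add 14 hours and 35 minutes leg 2 → 08:26 UTC (Apr 22).
Add 3 hours layover in Miravel → 11:26 UTC.
Add 5 hours 23 minutes leg 3 → 16:49 UTC.
Marquesas is UTC−9:30, so local arrival = 16:49 − 9:30 = 07:19 on Apr 22.

07:19 on April 22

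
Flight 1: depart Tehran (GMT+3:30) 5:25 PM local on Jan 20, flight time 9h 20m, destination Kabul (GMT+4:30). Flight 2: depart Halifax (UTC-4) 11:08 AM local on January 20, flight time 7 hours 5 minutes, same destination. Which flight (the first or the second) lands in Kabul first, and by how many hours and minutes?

the second, by 1 hour 2 minutes

Flight 1 in UTC: 5:25 PM − 3:30 = 1:55 PM on Jan 20.
+9 hours and 20 minutes → arrive 11:15 PM UTC on Jan 20.
Flight 2 in UTC: 11:08 AM + 4:00 = 3:08 PM on Jan 20.
+7 hours and 5 minutes → arrive 10:13 PM UTC on Jan 20.
Flight 2 lands earlier by 1 hour 2 minutes.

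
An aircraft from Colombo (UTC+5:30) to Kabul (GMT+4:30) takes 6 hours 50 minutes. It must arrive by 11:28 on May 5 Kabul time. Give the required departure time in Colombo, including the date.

05:38 on May 5

Target arrival in UTC: 11:28 − 4:30 = 06:58 on May 5.
Subtract 6 hours 50 minutes → departure 00:08 UTC on May 5.
Colombo is UTC+5:30: 00:08 + 5:30 = 05:38 on May 5.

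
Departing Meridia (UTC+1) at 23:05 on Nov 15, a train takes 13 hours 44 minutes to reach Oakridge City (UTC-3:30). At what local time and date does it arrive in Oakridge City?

08:19 on Nov 16

Convert departure to UTC: 23:05 − 1:00 = 22:05 UTC on Nov 15.
Add 13 hours and 44 minutes travel time → 11:49 UTC (Nov 16).
Oakridge City is UTC−3:30, so local arrival = 11:49 − 3:30 = 08:19 on Nov 16.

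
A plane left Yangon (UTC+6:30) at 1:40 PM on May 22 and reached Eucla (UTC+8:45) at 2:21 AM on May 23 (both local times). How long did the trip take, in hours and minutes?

Departure in UTC: 1:40 PM − 6:30 = 7:10 AM on May 22.
Arrival in UTC: 2:21 AM − 8:45 = 5:36 PM on May 22.
Elapsed = 5:36 PM − 7:10 AM = 10 hours 26 minutes.

10 hours 26 minutes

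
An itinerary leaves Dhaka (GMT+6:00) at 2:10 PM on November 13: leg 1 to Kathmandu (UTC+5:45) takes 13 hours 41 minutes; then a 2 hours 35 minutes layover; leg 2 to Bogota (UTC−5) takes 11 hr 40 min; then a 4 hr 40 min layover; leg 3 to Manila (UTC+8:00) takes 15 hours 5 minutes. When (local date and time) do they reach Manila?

Convert departure to UTC: 2:10 PM − 6:00 = 8:10 AM UTC on Nov 13.
Add 13 hours and 41 minutes leg 1 → 9:51 PM UTC.
Add 2 hours and 35 minutes layover in Kathmandu → 12:26 AM UTC (Nov 14).
Add 11 hours 40 minutes leg 2 → 12:06 PM UTC.
Add 4 hours and 40 minutes layover in Bogota → 4:46 PM UTC.
Add 15 hours and 5 minutes leg 3 → 7:51 AM UTC (Nov 15).
Manila is UTC+8:00, so local arrival = 7:51 AM + 8:00 = 3:51 PM on Nov 15.

3:51 PM on November 15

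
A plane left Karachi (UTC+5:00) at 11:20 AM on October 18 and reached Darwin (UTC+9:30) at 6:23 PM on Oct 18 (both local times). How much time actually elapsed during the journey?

Departure in UTC: 11:20 AM − 5:00 = 6:20 AM on Oct 18.
Arrival in UTC: 6:23 PM − 9:30 = 8:53 AM on Oct 18.
Elapsed = 8:53 AM − 6:20 AM = 2 hours 33 minutes.

2 hours 33 minutes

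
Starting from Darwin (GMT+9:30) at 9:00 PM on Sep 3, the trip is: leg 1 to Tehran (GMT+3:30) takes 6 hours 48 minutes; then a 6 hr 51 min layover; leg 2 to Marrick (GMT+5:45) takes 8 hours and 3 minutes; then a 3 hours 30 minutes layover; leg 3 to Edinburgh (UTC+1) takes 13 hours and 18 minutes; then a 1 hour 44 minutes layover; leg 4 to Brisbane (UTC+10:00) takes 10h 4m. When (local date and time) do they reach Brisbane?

11:48 PM on September 5

Convert departure to UTC: 9:00 PM − 9:30 = 11:30 AM UTC on Sep 3.
Add 6 hours and 48 minutes leg 1 → 6:18 PM UTC.
Add 6 hours and 51 minutes layover in Tehran → 1:09 AM UTC (Sep 4).
Add 8 hours and 3 minutes leg 2 → 9:12 AM UTC.
Add 3 hours 30 minutes layover in Marrick → 12:42 PM UTC.
Add 13 hours and 18 minutes leg 3 → 2:00 AM UTC (Sep 5).
Add 1 hour 44 minutes layover in Edinburgh → 3:44 AM UTC.
Add 10 hours 4 minutes leg 4 → 1:48 PM UTC.
Brisbane is UTC+10:00, so local arrival = 1:48 PM + 10:00 = 11:48 PM on Sep 5.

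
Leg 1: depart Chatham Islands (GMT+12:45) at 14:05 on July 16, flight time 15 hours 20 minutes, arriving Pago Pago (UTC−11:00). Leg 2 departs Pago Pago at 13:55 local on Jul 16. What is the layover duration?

8 hours 15 minutes

Convert departure to UTC: 14:05 − 12:45 = 01:20 UTC on Jul 16.
Add 15 hours 20 minutes flight time → 16:40 UTC.
Pago Pago is UTC−11:00, so local arrival = 16:40 − 11:00 = 05:40 on Jul 16.
Layover = 13:55 − 05:40 = 8 hours 15 minutes.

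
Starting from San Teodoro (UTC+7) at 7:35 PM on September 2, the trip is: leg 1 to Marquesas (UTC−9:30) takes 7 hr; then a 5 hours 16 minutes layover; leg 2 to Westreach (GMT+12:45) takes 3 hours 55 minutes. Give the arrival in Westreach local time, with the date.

Convert departure to UTC: 7:35 PM − 7:00 = 12:35 PM UTC on Sep 2.
Add 7 hours leg 1 → 7:35 PM UTC.
Add 5 hours and 16 minutes layover in Marquesas → 12:51 AM UTC (Sep 3).
Add 3 hours and 55 minutes leg 2 → 4:46 AM UTC.
Westreach is UTC+12:45, so local arrival = 4:46 AM + 12:45 = 5:31 PM on Sep 3.

5:31 PM on September 3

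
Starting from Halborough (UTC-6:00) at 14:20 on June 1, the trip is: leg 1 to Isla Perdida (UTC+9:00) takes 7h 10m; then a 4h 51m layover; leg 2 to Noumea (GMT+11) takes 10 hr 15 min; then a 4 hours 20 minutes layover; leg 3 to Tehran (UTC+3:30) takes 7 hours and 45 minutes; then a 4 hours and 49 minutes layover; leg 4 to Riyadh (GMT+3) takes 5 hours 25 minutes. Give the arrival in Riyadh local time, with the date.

Convert departure to UTC: 14:20 + 6:00 = 20:20 UTC on Jun 1.
Add 7 hours and 10 minutes leg 1 → 03:30 UTC (Jun 2).
Add 4 hours and 51 minutes layover in Isla Perdida → 08:21 UTC.
Add 10 hours 15 minutes leg 2 → 18:36 UTC.
Add 4 hours 20 minutes layover in Noumea → 22:56 UTC.
Add 7 hours 45 minutes leg 3 → 06:41 UTC (Jun 3).
Add 4 hours 49 minutes layover in Tehran → 11:30 UTC.
Add 5 hours 25 minutes leg 4 → 16:55 UTC.
Riyadh is UTC+3:00, so local arrival = 16:55 + 3:00 = 19:55 on Jun 3.

19:55 on June 3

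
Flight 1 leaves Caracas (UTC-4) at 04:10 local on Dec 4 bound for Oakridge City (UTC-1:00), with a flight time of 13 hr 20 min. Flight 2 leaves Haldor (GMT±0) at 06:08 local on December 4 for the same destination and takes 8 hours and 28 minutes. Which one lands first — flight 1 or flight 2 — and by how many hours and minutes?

the second, by 6 hours 54 minutes

Flight 1 in UTC: 04:10 + 4:00 = 08:10 on Dec 4.
+13 hours 20 minutes → arrive 21:30 UTC on Dec 4.
Flight 2 departs at 06:08 UTC (Dec 4).
+8 hours and 28 minutes → arrive 14:36 UTC on Dec 4.
Flight 2 lands earlier by 6 hours 54 minutes.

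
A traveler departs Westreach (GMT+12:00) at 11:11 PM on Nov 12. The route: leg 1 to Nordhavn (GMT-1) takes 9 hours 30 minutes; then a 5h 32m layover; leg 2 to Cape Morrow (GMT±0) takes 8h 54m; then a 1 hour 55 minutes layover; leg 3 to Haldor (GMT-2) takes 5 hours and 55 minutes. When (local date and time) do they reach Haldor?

Convert departure to UTC: 11:11 PM − 12:00 = 11:11 AM UTC on Nov 12.
Add 9 hours 30 minutes leg 1 → 8:41 PM UTC.
Add 5 hours and 32 minutes layover in Nordhavn → 2:13 AM UTC (Nov 13).
Add 8 hours 54 minutes leg 2 → 11:07 AM UTC.
Add 1 hour 55 minutes layover in Cape Morrow → 1:02 PM UTC.
Add 5 hours 55 minutes leg 3 → 6:57 PM UTC.
Haldor is UTC−2:00, so local arrival = 6:57 PM − 2:00 = 4:57 PM on Nov 13.

4:57 PM on November 13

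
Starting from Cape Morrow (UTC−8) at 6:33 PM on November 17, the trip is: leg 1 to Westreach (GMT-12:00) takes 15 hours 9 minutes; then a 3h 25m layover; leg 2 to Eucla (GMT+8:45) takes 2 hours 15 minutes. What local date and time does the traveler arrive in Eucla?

8:07 AM on November 19

Convert departure to UTC: 6:33 PM + 8:00 = 2:33 AM UTC on Nov 18.
Add 15 hours 9 minutes leg 1 → 5:42 PM UTC.
Add 3 hours and 25 minutes layover in Westreach → 9:07 PM UTC.
Add 2 hours 15 minutes leg 2 → 11:22 PM UTC.
Eucla is UTC+8:45, so local arrival = 11:22 PM + 8:45 = 8:07 AM on Nov 19.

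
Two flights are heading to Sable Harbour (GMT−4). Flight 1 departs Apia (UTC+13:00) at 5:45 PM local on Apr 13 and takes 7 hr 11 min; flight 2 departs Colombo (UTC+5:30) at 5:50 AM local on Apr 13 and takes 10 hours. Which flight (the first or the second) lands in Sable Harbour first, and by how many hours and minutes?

the second, by 1 hour 36 minutes

Flight 1 in UTC: 5:45 PM − 13:00 = 4:45 AM on Apr 13.
+7 hours 11 minutes → arrive 11:56 AM UTC on Apr 13.
Flight 2 in UTC: 5:50 AM − 5:30 = 12:20 AM on Apr 13.
+10 hours → arrive 10:20 AM UTC on Apr 13.
Flight 2 lands earlier by 1 hour 36 minutes.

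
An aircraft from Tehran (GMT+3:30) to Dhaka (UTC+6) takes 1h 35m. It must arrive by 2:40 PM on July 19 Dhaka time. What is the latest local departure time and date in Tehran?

Target arrival in UTC: 2:40 PM − 6:00 = 8:40 AM on Jul 19.
Subtract 1 hour and 35 minutes → departure 7:05 AM UTC on Jul 19.
Tehran is UTC+3:30: 7:05 AM + 3:30 = 10:35 AM on Jul 19.

10:35 AM on July 19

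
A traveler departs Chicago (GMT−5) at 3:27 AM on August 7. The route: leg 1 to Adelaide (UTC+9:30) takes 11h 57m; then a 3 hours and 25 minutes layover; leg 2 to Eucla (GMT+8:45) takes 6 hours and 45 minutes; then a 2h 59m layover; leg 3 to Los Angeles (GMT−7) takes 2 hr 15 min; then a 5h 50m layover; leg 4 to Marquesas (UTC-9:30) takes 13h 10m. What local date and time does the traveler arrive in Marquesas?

9:18 PM on August 8

Convert departure to UTC: 3:27 AM + 5:00 = 8:27 AM UTC on Aug 7.
Add 11 hours and 57 minutes leg 1 → 8:24 PM UTC.
Add 3 hours and 25 minutes layover in Adelaide → 11:49 PM UTC.
Add 6 hours 45 minutes leg 2 → 6:34 AM UTC (Aug 8).
Add 2 hours and 59 minutes layover in Eucla → 9:33 AM UTC.
Add 2 hours and 15 minutes leg 3 → 11:48 AM UTC.
Add 5 hours and 50 minutes layover in Los Angeles → 5:38 PM UTC.
Add 13 hours and 10 minutes leg 4 → 6:48 AM UTC (Aug 9).
Marquesas is UTC−9:30, so local arrival = 6:48 AM − 9:30 = 9:18 PM on Aug 8.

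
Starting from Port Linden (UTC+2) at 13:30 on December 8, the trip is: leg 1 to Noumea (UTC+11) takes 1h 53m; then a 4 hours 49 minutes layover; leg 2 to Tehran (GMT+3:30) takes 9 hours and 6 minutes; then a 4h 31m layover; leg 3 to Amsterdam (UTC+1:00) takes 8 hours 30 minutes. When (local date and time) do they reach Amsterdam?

17:19 on Dec 9

Convert departure to UTC: 13:30 − 2:00 = 11:30 UTC on Dec 8.
Add 1 hour 53 minutes leg 1 → 13:23 UTC.
Add 4 hours and 49 minutes layover in Noumea → 18:12 UTC.
Add 9 hours and 6 minutes leg 2 → 03:18 UTC (Dec 9).
Add 4 hours and 31 minutes layover in Tehran → 07:49 UTC.
Add 8 hours 30 minutes leg 3 → 16:19 UTC.
Amsterdam is UTC+1:00, so local arrival = 16:19 + 1:00 = 17:19 on Dec 9.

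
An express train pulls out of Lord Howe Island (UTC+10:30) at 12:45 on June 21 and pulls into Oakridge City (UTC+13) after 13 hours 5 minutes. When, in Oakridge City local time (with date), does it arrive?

Oakridge City is 2:30 ahead of Lord Howe Island.
After 13 hours 5 minutes it is 01:50 (Jun 22) in Lord Howe Island.
Shift by the zone difference: 01:50 + 2:30 = 04:20 on Jun 22 in Oakridge City.

04:20 on June 22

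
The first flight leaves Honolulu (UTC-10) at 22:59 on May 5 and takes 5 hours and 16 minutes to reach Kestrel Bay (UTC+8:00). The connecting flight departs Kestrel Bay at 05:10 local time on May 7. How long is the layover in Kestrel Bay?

6 hours 55 minutes

Convert departure to UTC: 22:59 + 10:00 = 08:59 UTC on May 6.
Add 5 hours and 16 minutes flight time → 14:15 UTC.
Kestrel Bay is UTC+8:00, so local arrival = 14:15 + 8:00 = 22:15 on May 6.
Layover = 05:10 − 22:15 (+1 day) = 6 hours 55 minutes.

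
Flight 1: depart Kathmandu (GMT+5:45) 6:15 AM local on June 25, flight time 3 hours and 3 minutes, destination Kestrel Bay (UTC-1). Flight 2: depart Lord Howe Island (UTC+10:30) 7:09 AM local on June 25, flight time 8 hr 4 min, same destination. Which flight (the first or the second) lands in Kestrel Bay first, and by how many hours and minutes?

Flight 1 in UTC: 6:15 AM − 5:45 = 12:30 AM on Jun 25.
+3 hours 3 minutes → arrive 3:33 AM UTC on Jun 25.
Flight 2 in UTC: 7:09 AM − 10:30 = 8:39 PM on Jun 24.
+8 hours 4 minutes → arrive 4:43 AM UTC on Jun 25.
Flight 1 lands earlier by 1 hour 10 minutes.

the first, by 1 hour 10 minutes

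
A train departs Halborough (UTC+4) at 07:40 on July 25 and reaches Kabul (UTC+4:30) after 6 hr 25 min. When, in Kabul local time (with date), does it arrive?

14:35 on July 25

Convert departure to UTC: 07:40 − 4:00 = 03:40 UTC on Jul 25.
Add 6 hours 25 minutes travel time → 10:05 UTC.
Kabul is UTC+4:30, so local arrival = 10:05 + 4:30 = 14:35 on Jul 25.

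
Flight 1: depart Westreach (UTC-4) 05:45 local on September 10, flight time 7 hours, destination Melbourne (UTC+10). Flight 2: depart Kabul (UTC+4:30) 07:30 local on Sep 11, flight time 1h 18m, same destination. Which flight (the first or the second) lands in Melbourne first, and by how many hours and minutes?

the first, by 11 hours 33 minutes

Flight 1 in UTC: 05:45 + 4:00 = 09:45 on Sep 10.
+7 hours → arrive 16:45 UTC on Sep 10.
Flight 2 in UTC: 07:30 − 4:30 = 03:00 on Sep 11.
+1 hour and 18 minutes → arrive 04:18 UTC on Sep 11.
Flight 1 lands earlier by 11 hours 33 minutes.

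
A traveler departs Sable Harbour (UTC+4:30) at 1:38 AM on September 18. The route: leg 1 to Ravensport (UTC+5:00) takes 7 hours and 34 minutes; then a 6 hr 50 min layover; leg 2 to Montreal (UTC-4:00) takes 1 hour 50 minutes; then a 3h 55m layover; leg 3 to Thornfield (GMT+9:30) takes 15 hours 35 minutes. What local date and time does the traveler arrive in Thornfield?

Convert departure to UTC: 1:38 AM − 4:30 = 9:08 PM UTC on Sep 17.
Add 7 hours and 34 minutes leg 1 → 4:42 AM UTC (Sep 18).
Add 6 hours and 50 minutes layover in Ravensport → 11:32 AM UTC.
Add 1 hour 50 minutes leg 2 → 1:22 PM UTC.
Add 3 hours and 55 minutes layover in Montreal → 5:17 PM UTC.
Add 15 hours 35 minutes leg 3 → 8:52 AM UTC (Sep 19).
Thornfield is UTC+9:30, so local arrival = 8:52 AM + 9:30 = 6:22 PM on Sep 19.

6:22 PM on September 19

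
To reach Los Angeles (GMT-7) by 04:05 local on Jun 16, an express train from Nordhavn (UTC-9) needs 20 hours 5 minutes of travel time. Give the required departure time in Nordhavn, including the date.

06:00 on Jun 15

Target arrival in UTC: 04:05 + 7:00 = 11:05 on Jun 16.
Subtract 20 hours 5 minutes → departure 15:00 UTC on Jun 15.
Nordhavn is UTC−9:00: 15:00 − 9:00 = 06:00 on Jun 15.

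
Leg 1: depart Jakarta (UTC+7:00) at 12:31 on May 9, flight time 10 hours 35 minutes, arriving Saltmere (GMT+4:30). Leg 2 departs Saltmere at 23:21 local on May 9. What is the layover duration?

2 hours 45 minutes

Convert departure to UTC: 12:31 − 7:00 = 05:31 UTC on May 9.
Add 10 hours and 35 minutes flight time → 16:06 UTC.
Saltmere is UTC+4:30, so local arrival = 16:06 + 4:30 = 20:36 on May 9.
Layover = 23:21 − 20:36 = 2 hours 45 minutes.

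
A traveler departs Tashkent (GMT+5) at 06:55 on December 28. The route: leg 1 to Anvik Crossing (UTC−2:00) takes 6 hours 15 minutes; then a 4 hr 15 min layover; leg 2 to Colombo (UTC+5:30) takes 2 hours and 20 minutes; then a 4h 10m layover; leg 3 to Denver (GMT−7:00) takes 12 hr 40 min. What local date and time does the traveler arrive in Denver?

00:35 on December 29

Convert departure to UTC: 06:55 − 5:00 = 01:55 UTC on Dec 28.
Add 6 hours 15 minutes leg 1 → 08:10 UTC.
Add 4 hours 15 minutes layover in Anvik Crossing → 12:25 UTC.
Add 2 hours and 20 minutes leg 2 → 14:45 UTC.
Add 4 hours and 10 minutes layover in Colombo → 18:55 UTC.
Add 12 hours 40 minutes leg 3 → 07:35 UTC (Dec 29).
Denver is UTC−7:00, so local arrival = 07:35 − 7:00 = 00:35 on Dec 29.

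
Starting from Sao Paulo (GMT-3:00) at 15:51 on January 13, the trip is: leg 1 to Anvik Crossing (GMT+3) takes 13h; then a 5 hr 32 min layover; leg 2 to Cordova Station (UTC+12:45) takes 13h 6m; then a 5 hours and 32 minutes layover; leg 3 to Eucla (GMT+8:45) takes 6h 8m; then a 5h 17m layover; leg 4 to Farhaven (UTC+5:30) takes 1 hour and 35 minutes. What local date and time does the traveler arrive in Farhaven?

Convert departure to UTC: 15:51 + 3:00 = 18:51 UTC on Jan 13.
Add 13 hours leg 1 → 07:51 UTC (Jan 14).
Add 5 hours and 32 minutes layover in Anvik Crossing → 13:23 UTC.
Add 13 hours 6 minutes leg 2 → 02:29 UTC (Jan 15).
Add 5 hours 32 minutes layover in Cordova Station → 08:01 UTC.
Add 6 hours and 8 minutes leg 3 → 14:09 UTC.
Add 5 hours 17 minutes layover in Eucla → 19:26 UTC.
Add 1 hour and 35 minutes leg 4 → 21:01 UTC.
Farhaven is UTC+5:30, so local arrival = 21:01 + 5:30 = 02:31 on Jan 16.

02:31 on Jan 16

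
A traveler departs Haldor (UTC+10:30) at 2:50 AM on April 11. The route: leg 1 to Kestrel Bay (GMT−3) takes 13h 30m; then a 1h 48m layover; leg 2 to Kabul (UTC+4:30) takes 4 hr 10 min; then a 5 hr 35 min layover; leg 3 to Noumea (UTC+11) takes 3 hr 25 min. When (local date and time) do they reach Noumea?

Convert departure to UTC: 2:50 AM − 10:30 = 4:20 PM UTC on Apr 10.
Add 13 hours 30 minutes leg 1 → 5:50 AM UTC (Apr 11).
Add 1 hour and 48 minutes layover in Kestrel Bay → 7:38 AM UTC.
Add 4 hours 10 minutes leg 2 → 11:48 AM UTC.
Add 5 hours and 35 minutes layover in Kabul → 5:23 PM UTC.
Add 3 hours 25 minutes leg 3 → 8:48 PM UTC.
Noumea is UTC+11:00, so local arrival = 8:48 PM + 11:00 = 7:48 AM on Apr 12.

7:48 AM on Apr 12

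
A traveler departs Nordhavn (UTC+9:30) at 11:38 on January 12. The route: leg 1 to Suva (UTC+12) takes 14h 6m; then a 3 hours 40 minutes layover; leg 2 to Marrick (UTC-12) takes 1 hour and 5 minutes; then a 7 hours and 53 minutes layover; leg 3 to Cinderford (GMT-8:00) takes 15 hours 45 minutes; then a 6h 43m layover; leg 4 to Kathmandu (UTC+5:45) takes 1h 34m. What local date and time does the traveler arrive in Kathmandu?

Convert departure to UTC: 11:38 − 9:30 = 02:08 UTC on Jan 12.
Add 14 hours and 6 minutes leg 1 → 16:14 UTC.
Add 3 hours and 40 minutes layover in Suva → 19:54 UTC.
Add 1 hour 5 minutes leg 2 → 20:59 UTC.
Add 7 hours 53 minutes layover in Marrick → 04:52 UTC (Jan 13).
Add 15 hours and 45 minutes leg 3 → 20:37 UTC.
Add 6 hours and 43 minutes layover in Cinderford → 03:20 UTC (Jan 14).
Add 1 hour and 34 minutes leg 4 → 04:54 UTC.
Kathmandu is UTC+5:45, so local arrival = 04:54 + 5:45 = 10:39 on Jan 14.

10:39 on January 14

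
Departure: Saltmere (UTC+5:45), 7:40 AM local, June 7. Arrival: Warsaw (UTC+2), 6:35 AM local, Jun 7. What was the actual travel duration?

2 hours 40 minutes

Departure in UTC: 7:40 AM − 5:45 = 1:55 AM on Jun 7.
Arrival in UTC: 6:35 AM − 2:00 = 4:35 AM on Jun 7.
Elapsed = 4:35 AM − 1:55 AM = 2 hours 40 minutes.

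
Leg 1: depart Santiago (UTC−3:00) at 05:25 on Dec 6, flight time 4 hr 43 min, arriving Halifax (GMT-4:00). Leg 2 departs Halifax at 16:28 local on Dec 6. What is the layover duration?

7 hours 20 minutes

Convert departure to UTC: 05:25 + 3:00 = 08:25 UTC on Dec 6.
Add 4 hours 43 minutes flight time → 13:08 UTC.
Halifax is UTC−4:00, so local arrival = 13:08 − 4:00 = 09:08 on Dec 6.
Layover = 16:28 − 09:08 = 7 hours 20 minutes.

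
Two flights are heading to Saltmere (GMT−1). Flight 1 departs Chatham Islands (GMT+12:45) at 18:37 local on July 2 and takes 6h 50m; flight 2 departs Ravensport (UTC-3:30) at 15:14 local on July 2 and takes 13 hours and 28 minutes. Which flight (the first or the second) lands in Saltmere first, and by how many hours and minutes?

the first, by 19 hours 30 minutes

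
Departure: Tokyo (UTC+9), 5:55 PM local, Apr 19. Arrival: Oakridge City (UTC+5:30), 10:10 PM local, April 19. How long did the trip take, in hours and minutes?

7 hours 45 minutes

Oakridge City is 3:30 behind Tokyo.
Clock-face elapsed time (ignoring zones) is 4 hours 15 minutes.
Actual elapsed = 4 hours 15 minutes + 3:30 = 7 hours 45 minutes.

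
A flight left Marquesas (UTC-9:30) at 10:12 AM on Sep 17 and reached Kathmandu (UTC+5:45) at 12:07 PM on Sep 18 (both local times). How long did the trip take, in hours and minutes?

Departure in UTC: 10:12 AM + 9:30 = 7:42 PM on Sep 17.
Arrival in UTC: 12:07 PM − 5:45 = 6:22 AM on Sep 18.
Elapsed = 6:22 AM − 7:42 PM (+1 day) = 10 hours 40 minutes.

10 hours 40 minutes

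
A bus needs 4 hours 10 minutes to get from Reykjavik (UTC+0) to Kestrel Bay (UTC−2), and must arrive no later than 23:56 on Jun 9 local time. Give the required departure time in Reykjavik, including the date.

21:46 on June 9

Target arrival in UTC: 23:56 + 2:00 = 01:56 on Jun 10.
Subtract 4 hours and 10 minutes → departure 21:46 UTC on Jun 9.
Reykjavik is UTC+0, so departure is 21:46 on Jun 9.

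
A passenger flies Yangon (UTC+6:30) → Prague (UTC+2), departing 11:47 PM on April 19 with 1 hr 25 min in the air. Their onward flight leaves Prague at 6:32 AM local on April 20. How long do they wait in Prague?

9 hours 50 minutes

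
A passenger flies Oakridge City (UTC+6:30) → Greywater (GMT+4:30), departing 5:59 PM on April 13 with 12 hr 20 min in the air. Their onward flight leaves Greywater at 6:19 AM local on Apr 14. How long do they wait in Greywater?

Convert departure to UTC: 5:59 PM − 6:30 = 11:29 AM UTC on Apr 13.
Add 12 hours and 20 minutes flight time → 11:49 PM UTC.
Greywater is UTC+4:30, so local arrival = 11:49 PM + 4:30 = 4:19 AM on Apr 14.
Layover = 6:19 AM − 4:19 AM = 2 hours.

2 hours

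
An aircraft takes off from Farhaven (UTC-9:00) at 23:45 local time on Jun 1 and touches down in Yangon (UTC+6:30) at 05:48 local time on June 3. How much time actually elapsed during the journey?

14 hours 33 minutes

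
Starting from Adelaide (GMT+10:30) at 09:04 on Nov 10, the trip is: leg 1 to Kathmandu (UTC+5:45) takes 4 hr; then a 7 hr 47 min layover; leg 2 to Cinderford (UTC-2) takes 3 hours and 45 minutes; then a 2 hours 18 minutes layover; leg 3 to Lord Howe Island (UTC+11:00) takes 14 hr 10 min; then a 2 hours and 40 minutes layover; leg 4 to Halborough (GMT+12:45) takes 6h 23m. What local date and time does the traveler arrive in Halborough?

04:22 on Nov 12

Convert departure to UTC: 09:04 − 10:30 = 22:34 UTC on Nov 9.
Add 4 hours leg 1 → 02:34 UTC (Nov 10).
Add 7 hours and 47 minutes layover in Kathmandu → 10:21 UTC.
Add 3 hours 45 minutes leg 2 → 14:06 UTC.
Add 2 hours and 18 minutes layover in Cinderford → 16:24 UTC.
Add 14 hours 10 minutes leg 3 → 06:34 UTC (Nov 11).
Add 2 hours and 40 minutes layover in Lord Howe Island → 09:14 UTC.
Add 6 hours 23 minutes leg 4 → 15:37 UTC.
Halborough is UTC+12:45, so local arrival = 15:37 + 12:45 = 04:22 on Nov 12.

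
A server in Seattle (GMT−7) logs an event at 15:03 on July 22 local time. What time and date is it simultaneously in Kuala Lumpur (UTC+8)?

06:03 on July 23

In UTC: 15:03 + 7:00 = 22:03 on Jul 22.
Kuala Lumpur is UTC+8:00: 22:03 + 8:00 = 06:03 on Jul 23.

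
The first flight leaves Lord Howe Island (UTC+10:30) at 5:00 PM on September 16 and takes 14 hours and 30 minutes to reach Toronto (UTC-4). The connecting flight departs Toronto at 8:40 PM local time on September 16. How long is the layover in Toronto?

3 hours 40 minutes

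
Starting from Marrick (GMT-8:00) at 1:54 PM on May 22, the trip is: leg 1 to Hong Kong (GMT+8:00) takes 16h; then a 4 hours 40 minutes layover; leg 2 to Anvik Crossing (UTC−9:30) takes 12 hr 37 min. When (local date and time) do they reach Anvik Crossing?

9:41 PM on May 23

Convert departure to UTC: 1:54 PM + 8:00 = 9:54 PM UTC on May 22.
Add 16 hours leg 1 → 1:54 PM UTC (May 23).
Add 4 hours and 40 minutes layover in Hong Kong → 6:34 PM UTC.
Add 12 hours and 37 minutes leg 2 → 7:11 AM UTC (May 24).
Anvik Crossing is UTC−9:30, so local arrival = 7:11 AM − 9:30 = 9:41 PM on May 23.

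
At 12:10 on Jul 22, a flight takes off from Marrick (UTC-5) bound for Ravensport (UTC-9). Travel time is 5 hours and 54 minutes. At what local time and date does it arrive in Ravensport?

Ravensport is 4:00 behind Marrick.
After 5 hours and 54 minutes it is 18:04 in Marrick.
Shift by the zone difference: 18:04 − 4:00 = 14:04 on Jul 22 in Ravensport.

14:04 on July 22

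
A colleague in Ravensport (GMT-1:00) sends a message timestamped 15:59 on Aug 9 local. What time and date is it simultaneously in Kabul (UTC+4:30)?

In UTC: 15:59 + 1:00 = 16:59 on Aug 9.
Kabul is UTC+4:30: 16:59 + 4:30 = 21:29 on Aug 9.

21:29 on August 9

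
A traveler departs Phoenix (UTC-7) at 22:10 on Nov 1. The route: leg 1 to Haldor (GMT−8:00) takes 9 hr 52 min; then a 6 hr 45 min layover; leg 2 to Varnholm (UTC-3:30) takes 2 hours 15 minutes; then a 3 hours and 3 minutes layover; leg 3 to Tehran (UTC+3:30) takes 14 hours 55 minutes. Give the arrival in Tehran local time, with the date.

Convert departure to UTC: 22:10 + 7:00 = 05:10 UTC on Nov 2.
Add 9 hours and 52 minutes leg 1 → 15:02 UTC.
Add 6 hours and 45 minutes layover in Haldor → 21:47 UTC.
Add 2 hours 15 minutes leg 2 → 00:02 UTC (Nov 3).
Add 3 hours and 3 minutes layover in Varnholm → 03:05 UTC.
Add 14 hours 55 minutes leg 3 → 18:00 UTC.
Tehran is UTC+3:30, so local arrival = 18:00 + 3:30 = 21:30 on Nov 3.

21:30 on Nov 3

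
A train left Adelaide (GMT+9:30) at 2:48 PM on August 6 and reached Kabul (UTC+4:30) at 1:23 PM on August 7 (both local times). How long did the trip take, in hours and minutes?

27 hours 35 minutes

Departure in UTC: 2:48 PM − 9:30 = 5:18 AM on Aug 6.
Arrival in UTC: 1:23 PM − 4:30 = 8:53 AM on Aug 7.
Elapsed = 8:53 AM − 5:18 AM (+1 day) = 27 hours 35 minutes.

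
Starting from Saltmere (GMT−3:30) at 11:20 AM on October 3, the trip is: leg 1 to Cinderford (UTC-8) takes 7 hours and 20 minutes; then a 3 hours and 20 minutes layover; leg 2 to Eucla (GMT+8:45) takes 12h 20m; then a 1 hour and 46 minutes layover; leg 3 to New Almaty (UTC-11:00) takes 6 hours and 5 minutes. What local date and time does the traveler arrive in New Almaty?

Convert departure to UTC: 11:20 AM + 3:30 = 2:50 PM UTC on Oct 3.
Add 7 hours 20 minutes leg 1 → 10:10 PM UTC.
Add 3 hours and 20 minutes layover in Cinderford → 1:30 AM UTC (Oct 4).
Add 12 hours 20 minutes leg 2 → 1:50 PM UTC.
Add 1 hour and 46 minutes layover in Eucla → 3:36 PM UTC.
Add 6 hours and 5 minutes leg 3 → 9:41 PM UTC.
New Almaty is UTC−11:00, so local arrival = 9:41 PM − 11:00 = 10:41 AM on Oct 4.

10:41 AM on Oct 4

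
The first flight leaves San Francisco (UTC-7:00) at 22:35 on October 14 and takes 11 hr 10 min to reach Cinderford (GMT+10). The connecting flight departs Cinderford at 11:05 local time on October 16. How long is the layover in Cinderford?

8 hours 20 minutes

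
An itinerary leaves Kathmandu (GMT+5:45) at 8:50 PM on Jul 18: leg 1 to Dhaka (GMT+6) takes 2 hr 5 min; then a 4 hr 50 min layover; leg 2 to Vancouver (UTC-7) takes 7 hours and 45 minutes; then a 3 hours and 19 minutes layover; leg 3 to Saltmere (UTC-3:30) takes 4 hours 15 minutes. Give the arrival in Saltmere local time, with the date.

Convert departure to UTC: 8:50 PM − 5:45 = 3:05 PM UTC on Jul 18.
Add 2 hours 5 minutes leg 1 → 5:10 PM UTC.
Add 4 hours and 50 minutes layover in Dhaka → 10:00 PM UTC.
Add 7 hours 45 minutes leg 2 → 5:45 AM UTC (Jul 19).
Add 3 hours and 19 minutes layover in Vancouver → 9:04 AM UTC.
Add 4 hours 15 minutes leg 3 → 1:19 PM UTC.
Saltmere is UTC−3:30, so local arrival = 1:19 PM − 3:30 = 9:49 AM on Jul 19.

9:49 AM on July 19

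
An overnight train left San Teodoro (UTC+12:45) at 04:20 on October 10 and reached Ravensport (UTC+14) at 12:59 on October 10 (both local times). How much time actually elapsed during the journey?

7 hours 24 minutes

Departure in UTC: 04:20 − 12:45 = 15:35 on Oct 9.
Arrival in UTC: 12:59 − 14:00 = 22:59 on Oct 9.
Elapsed = 22:59 − 15:35 = 7 hours 24 minutes.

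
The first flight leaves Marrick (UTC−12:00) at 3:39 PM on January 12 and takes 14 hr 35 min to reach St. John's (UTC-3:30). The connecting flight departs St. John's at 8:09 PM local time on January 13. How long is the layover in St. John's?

5 hours 25 minutes

Convert departure to UTC: 3:39 PM + 12:00 = 3:39 AM UTC on Jan 13.
Add 14 hours and 35 minutes flight time → 6:14 PM UTC.
St. John's is UTC−3:30, so local arrival = 6:14 PM − 3:30 = 2:44 PM on Jan 13.
Layover = 8:09 PM − 2:44 PM = 5 hours 25 minutes.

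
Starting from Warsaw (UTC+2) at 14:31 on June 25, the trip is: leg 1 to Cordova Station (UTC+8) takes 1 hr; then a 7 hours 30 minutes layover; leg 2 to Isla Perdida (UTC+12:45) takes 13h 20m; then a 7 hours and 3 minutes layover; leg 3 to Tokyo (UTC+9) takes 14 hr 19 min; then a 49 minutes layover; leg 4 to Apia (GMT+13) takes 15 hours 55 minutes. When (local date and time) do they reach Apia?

Convert departure to UTC: 14:31 − 2:00 = 12:31 UTC on Jun 25.
Add 1 hour leg 1 → 13:31 UTC.
Add 7 hours 30 minutes layover in Cordova Station → 21:01 UTC.
Add 13 hours 20 minutes leg 2 → 10:21 UTC (Jun 26).
Add 7 hours and 3 minutes layover in Isla Perdida → 17:24 UTC.
Add 14 hours 19 minutes leg 3 → 07:43 UTC (Jun 27).
Add 49 minutes layover in Tokyo → 08:32 UTC.
Add 15 hours 55 minutes leg 4 → 00:27 UTC (Jun 28).
Apia is UTC+13:00, so local arrival = 00:27 + 13:00 = 13:27 on Jun 28.

13:27 on Jun 28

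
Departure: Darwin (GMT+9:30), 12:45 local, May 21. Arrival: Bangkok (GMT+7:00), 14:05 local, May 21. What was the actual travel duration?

3 hours 50 minutes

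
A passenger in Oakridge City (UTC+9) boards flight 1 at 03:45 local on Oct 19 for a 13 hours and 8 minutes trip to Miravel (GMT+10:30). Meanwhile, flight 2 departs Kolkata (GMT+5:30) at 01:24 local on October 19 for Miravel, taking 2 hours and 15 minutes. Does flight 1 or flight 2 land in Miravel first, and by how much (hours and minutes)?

the second, by 9 hours 44 minutes

Flight 1 in UTC: 03:45 − 9:00 = 18:45 on Oct 18.
+13 hours 8 minutes → arrive 07:53 UTC on Oct 19.
Flight 2 in UTC: 01:24 − 5:30 = 19:54 on Oct 18.
+2 hours and 15 minutes → arrive 22:09 UTC on Oct 18.
Flight 2 lands earlier by 9 hours 44 minutes.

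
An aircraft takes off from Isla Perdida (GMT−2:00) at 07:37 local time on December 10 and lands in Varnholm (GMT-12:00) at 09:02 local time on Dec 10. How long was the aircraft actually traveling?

11 hours 25 minutes

Departure in UTC: 07:37 + 2:00 = 09:37 on Dec 10.
Arrival in UTC: 09:02 + 12:00 = 21:02 on Dec 10.
Elapsed = 21:02 − 09:37 = 11 hours 25 minutes.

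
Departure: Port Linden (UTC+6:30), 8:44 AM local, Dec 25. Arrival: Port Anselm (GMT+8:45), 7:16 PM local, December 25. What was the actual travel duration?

8 hours 17 minutes

Departure in UTC: 8:44 AM − 6:30 = 2:14 AM on Dec 25.
Arrival in UTC: 7:16 PM − 8:45 = 10:31 AM on Dec 25.
Elapsed = 10:31 AM − 2:14 AM = 8 hours 17 minutes.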